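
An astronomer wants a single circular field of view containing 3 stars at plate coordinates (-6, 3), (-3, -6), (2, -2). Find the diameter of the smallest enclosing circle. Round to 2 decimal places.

Call the three points A, B, C in the order given.
Side lengths²: AB² = 90, AC² = 89, BC² = 41.
Since AB² = 90 < 89 + 41 = 130, the triangle is acute, so the smallest enclosing circle is the circumcircle.
Circumcentre = (-111/38, -37/38), r² = 18245/722.
Diameter = 2r = 2√(18245/722) ≈ 10.05.

10.05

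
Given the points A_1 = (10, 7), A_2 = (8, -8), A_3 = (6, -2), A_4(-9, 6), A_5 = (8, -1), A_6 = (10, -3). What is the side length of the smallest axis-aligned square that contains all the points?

The bounding box has width 19 and height 15.
An axis-aligned square enclosing the set must have side ≥ max(width, height).
So the minimum side is max(19, 15) = 19.

19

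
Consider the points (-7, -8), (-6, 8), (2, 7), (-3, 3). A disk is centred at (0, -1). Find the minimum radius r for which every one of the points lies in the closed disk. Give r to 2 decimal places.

10.82

The required radius is the distance from (0, -1) to the farthest point.
Squared distances: 98, 117, 68, 25.
Maximum is 117, attained at (-6, 8).
r = √117 ≈ 10.82.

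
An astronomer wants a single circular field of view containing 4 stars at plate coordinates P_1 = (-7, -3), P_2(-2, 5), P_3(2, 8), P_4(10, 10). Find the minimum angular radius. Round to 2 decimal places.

10.70

The farthest pair is P_1–P_4 with squared distance 458. The circle on this segment as diameter has centre (1.5, 3.5) and r² = 458/4 = 114.5.
Check P_2: distance² to centre = 14.5 ≤ 114.5, so it lies inside.
All remaining points lie in this disk, and no smaller disk contains both endpoints, so this is the minimum enclosing circle.
r = √(114.5) ≈ 10.70.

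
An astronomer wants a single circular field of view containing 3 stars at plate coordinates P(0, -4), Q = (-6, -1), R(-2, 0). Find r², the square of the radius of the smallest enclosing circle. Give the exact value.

11.25

Side lengths²: PQ² = 45, PR² = 20, QR² = 17.
Since PQ² = 45 ≥ 20 + 17 = 37, the angle opposite PQ is not acute, so the smallest enclosing circle has PQ as diameter.
Centre = midpoint of PQ = (-3, -2.5), r² = 45/4 = 11.25.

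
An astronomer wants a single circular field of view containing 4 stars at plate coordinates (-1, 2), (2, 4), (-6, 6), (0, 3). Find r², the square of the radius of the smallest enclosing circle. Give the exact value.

The farthest pair is (2, 4)–(-6, 6) with squared distance 68. The circle on this segment as diameter has centre (-2, 5) and r² = 68/4 = 17.
Check (-1, 2): distance² to centre = 10 ≤ 17, so it lies inside.
All remaining points lie in this disk, and no smaller disk contains both endpoints, so this is the minimum enclosing circle.

17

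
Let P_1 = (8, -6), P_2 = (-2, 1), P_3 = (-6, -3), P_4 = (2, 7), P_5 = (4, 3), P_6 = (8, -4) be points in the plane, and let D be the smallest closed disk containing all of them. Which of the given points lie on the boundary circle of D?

The minimum enclosing circle of a finite set is fixed by two of the points (as a diameter) or three (as a circumcircle).
The minimum enclosing circle is determined by three boundary points: P_1, P_3, P_4.
Their circumcentre is (1.75, -1) with r² = 64.0625.
The farthest remaining point P_6 is at distance² 48.0625 ≤ 64.0625.
The points at distance exactly r from the centre are P_1, P_3, P_4 — 3 points.

P_1, P_3, P_4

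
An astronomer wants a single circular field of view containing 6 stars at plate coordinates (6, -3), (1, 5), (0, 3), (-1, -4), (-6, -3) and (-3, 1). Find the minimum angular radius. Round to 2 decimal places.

6.27

A smallest enclosing disk is always determined by at most three of the input points on its boundary.
The minimum enclosing circle is determined by three boundary points: (6, -3), (1, 5), (-6, -3).
Their circumcentre is (0, -1.1875) with r² = 39.28515625.
The farthest remaining point (0, 3) is at distance² 17.53515625 ≤ 39.28515625.
r = √(39.28515625) ≈ 6.27.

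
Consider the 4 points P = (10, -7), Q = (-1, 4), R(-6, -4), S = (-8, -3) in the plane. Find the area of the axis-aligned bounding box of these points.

198

x ranges over [-8, 10], width 18.
y ranges over [-7, 4], height 11.
Area = 18 × 11 = 198.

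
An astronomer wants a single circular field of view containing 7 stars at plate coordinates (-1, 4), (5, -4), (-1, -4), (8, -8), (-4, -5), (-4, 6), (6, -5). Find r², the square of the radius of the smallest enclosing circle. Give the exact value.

By Welzl's lemma the MEC is supported by two points (diametrically opposite) or three points (on a circumcircle).
The farthest pair is (8, -8)–(-4, 6) with squared distance 340. The circle on this segment as diameter has centre (2, -1) and r² = 340/4 = 85.
Check (-1, 4): distance² to centre = 34 ≤ 85, so it lies inside.
All remaining points lie in this disk, and no smaller disk contains both endpoints, so this is the minimum enclosing circle.

85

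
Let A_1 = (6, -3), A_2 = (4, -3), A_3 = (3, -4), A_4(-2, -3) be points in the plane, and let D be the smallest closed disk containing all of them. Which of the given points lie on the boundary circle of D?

The farthest pair is A_1–A_4 with squared distance 64. The circle on this segment as diameter has centre (2, -3) and r² = 64/4 = 16.
Check A_2: distance² to centre = 4 ≤ 16, so it lies inside.
All remaining points lie in this disk, and no smaller disk contains both endpoints, so this is the minimum enclosing circle.
The points at distance exactly r from the centre are A_1, A_4 — 2 points.

A_1, A_4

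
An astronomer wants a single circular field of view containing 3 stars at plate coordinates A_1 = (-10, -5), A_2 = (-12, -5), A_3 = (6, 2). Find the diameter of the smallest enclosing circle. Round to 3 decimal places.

Side lengths²: A_1A_2² = 4, A_1A_3² = 305, A_2A_3² = 373.
Since A_2A_3² = 373 ≥ 305 + 4 = 309, the angle opposite A_2A_3 is not acute, so the smallest enclosing circle has A_2A_3 as diameter.
Centre = midpoint of A_2A_3 = (-3, -1.5), r² = 373/4 = 93.25.
Diameter = 2r = 2√(93.25) ≈ 19.313.

19.313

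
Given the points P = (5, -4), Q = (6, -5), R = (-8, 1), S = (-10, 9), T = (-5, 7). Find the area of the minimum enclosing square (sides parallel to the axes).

The bounding box has width 16 and height 14.
An axis-aligned square enclosing the set must have side ≥ max(width, height).
So the minimum side is max(16, 14) = 16.
Area = 16² = 256.

256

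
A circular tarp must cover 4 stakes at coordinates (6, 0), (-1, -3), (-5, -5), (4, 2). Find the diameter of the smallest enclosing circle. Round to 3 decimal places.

The minimum enclosing circle of a finite set is fixed by two of the points (as a diameter) or three (as a circumcircle).
The farthest pair is (6, 0)–(-5, -5) with squared distance 146. The circle on this segment as diameter has centre (0.5, -2.5) and r² = 146/4 = 36.5.
Check (-1, -3): distance² to centre = 2.5 ≤ 36.5, so it lies inside.
All remaining points lie in this disk, and no smaller disk contains both endpoints, so this is the minimum enclosing circle.
Diameter = 2r = 2√(36.5) ≈ 12.083.

12.083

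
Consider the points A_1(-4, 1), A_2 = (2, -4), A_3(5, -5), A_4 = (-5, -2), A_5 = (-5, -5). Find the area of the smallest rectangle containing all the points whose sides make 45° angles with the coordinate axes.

75

In coordinates u = x + y, v = x − y the rectangle is axis-aligned; the map (x,y)→(u,v) scales areas by 2.
u-values: -3, -2, 0, -7, -10; range = 0 − (-10) = 10.
v-values: -5, 6, 10, -3, 0; range = 10 − (-5) = 15.
Area = (10 × 15) / 2 = 75.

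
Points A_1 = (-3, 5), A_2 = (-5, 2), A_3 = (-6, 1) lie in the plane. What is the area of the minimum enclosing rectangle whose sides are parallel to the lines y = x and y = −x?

In coordinates u = x + y, v = x − y the rectangle is axis-aligned; the map (x,y)→(u,v) scales areas by 2.
u-values: 2, -3, -5; range = 2 − (-5) = 7.
v-values: -8, -7, -7; range = -7 − (-8) = 1.
Area = (7 × 1) / 2 = 3.5.

3.5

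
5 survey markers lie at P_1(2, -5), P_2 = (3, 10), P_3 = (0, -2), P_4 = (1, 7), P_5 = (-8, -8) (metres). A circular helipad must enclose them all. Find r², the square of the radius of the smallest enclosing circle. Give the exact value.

The farthest pair is P_2–P_5 with squared distance 445. The circle on this segment as diameter has centre (-2.5, 1) and r² = 445/4 = 111.25.
Check P_1: distance² to centre = 56.25 ≤ 111.25, so it lies inside.
All remaining points lie in this disk, and no smaller disk contains both endpoints, so this is the minimum enclosing circle.

111.25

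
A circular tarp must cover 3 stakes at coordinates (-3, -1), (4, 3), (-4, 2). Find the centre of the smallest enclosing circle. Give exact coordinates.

Call the three points A, B, C in the order given.
Side lengths²: AB² = 65, AC² = 10, BC² = 65.
Since BC² = 65 < 65 + 10 = 75, the triangle is acute, so the smallest enclosing circle is the circumcircle.
Circumcentre = (0.1, 1.7), r² = 16.9.
Centre = (0.1, 1.7).

(0.1, 1.7)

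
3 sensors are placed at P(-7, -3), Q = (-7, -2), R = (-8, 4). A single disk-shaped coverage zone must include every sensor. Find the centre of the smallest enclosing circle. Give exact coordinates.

Side lengths²: PQ² = 1, PR² = 50, QR² = 37.
Since PR² = 50 ≥ 37 + 1 = 38, the angle opposite PR is not acute, so the smallest enclosing circle has PR as diameter.
Centre = midpoint of PR = (-7.5, 0.5), r² = 50/4 = 12.5.
Centre = (-7.5, 0.5).

(-7.5, 0.5)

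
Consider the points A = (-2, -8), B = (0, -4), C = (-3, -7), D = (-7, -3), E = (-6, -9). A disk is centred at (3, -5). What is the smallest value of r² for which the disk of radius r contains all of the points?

104

The required radius is the distance from (3, -5) to the farthest point.
Squared distances: 34, 10, 40, 104, 97.
Maximum is 104, attained at D.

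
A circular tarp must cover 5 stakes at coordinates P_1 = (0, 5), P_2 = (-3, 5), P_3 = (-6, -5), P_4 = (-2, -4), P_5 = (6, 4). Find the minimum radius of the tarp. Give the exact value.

7.5

By Welzl's lemma the MEC is supported by two points (diametrically opposite) or three points (on a circumcircle).
The farthest pair is P_3–P_5 with squared distance 225. The circle on this segment as diameter has centre (0, -0.5) and r² = 225/4 = 56.25.
Check P_1: distance² to centre = 30.25 ≤ 56.25, so it lies inside.
All remaining points lie in this disk, and no smaller disk contains both endpoints, so this is the minimum enclosing circle.
r = √(56.25) = 7.5.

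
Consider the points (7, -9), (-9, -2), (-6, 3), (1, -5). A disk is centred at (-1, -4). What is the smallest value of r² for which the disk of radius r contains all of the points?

89

The required radius is the distance from (-1, -4) to the farthest point.
Squared distances: 89, 68, 74, 5.
Maximum is 89, attained at (7, -9).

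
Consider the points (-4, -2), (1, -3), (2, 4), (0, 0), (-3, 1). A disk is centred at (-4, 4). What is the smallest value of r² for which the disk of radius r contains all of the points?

The required radius is the distance from (-4, 4) to the farthest point.
Squared distances: 36, 74, 36, 32, 10.
Maximum is 74, attained at (1, -3).

74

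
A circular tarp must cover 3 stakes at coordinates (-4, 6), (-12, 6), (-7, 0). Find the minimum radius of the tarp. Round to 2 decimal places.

Call the three points A, B, C in the order given.
Side lengths²: AB² = 64, AC² = 45, BC² = 61.
Since AB² = 64 < 61 + 45 = 106, the triangle is acute, so the smallest enclosing circle is the circumcircle.
Circumcentre = (-8, 4.25), r² = 19.0625.
r = √(19.0625) ≈ 4.37.

4.37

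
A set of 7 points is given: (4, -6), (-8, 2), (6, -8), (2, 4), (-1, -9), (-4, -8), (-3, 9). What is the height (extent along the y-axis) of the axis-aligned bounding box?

18

max y = 9, min y = -9, so height = 18.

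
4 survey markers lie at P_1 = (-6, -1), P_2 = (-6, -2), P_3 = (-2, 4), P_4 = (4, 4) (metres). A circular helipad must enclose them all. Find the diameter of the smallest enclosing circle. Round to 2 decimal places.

11.66

The minimum enclosing circle of a finite set is fixed by two of the points (as a diameter) or three (as a circumcircle).
The farthest pair is P_2–P_4 with squared distance 136. The circle on this segment as diameter has centre (-1, 1) and r² = 136/4 = 34.
Check P_1: distance² to centre = 29 ≤ 34, so it lies inside.
All remaining points lie in this disk, and no smaller disk contains both endpoints, so this is the minimum enclosing circle.
Diameter = 2r = 2√34 ≈ 11.66.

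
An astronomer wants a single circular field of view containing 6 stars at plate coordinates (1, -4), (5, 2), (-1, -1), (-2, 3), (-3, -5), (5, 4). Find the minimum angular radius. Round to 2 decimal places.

A smallest enclosing disk is always determined by at most three of the input points on its boundary.
The farthest pair is (-3, -5)–(5, 4) with squared distance 145. The circle on this segment as diameter has centre (1, -0.5) and r² = 145/4 = 36.25.
Check (1, -4): distance² to centre = 12.25 ≤ 36.25, so it lies inside.
All remaining points lie in this disk, and no smaller disk contains both endpoints, so this is the minimum enclosing circle.
r = √(36.25) ≈ 6.02.

6.02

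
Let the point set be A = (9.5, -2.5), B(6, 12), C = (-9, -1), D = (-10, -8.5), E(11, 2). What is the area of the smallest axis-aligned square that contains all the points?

The bounding box has width 21 and height 20.5.
An axis-aligned square enclosing the set must have side ≥ max(width, height).
So the minimum side is max(21, 20.5) = 21.
Area = 21² = 441.

441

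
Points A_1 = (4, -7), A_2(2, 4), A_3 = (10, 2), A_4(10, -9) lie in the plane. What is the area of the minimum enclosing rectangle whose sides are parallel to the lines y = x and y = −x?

157.5

In coordinates u = x + y, v = x − y the rectangle is axis-aligned; the map (x,y)→(u,v) scales areas by 2.
u-values: -3, 6, 12, 1; range = 12 − (-3) = 15.
v-values: 11, -2, 8, 19; range = 19 − (-2) = 21.
Area = (15 × 21) / 2 = 157.5.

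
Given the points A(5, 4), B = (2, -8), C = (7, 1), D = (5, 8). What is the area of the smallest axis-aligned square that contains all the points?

256

The bounding box has width 5 and height 16.
An axis-aligned square enclosing the set must have side ≥ max(width, height).
So the minimum side is max(5, 16) = 16.
Area = 16² = 256.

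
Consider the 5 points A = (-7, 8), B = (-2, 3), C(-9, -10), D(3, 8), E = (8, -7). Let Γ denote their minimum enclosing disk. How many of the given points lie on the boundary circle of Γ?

A smallest enclosing disk is always determined by at most three of the input points on its boundary.
The minimum enclosing circle is determined by three boundary points: A, C, E.
Their circumcentre is (-1.7, -1.7) with r² = 122.18.
The farthest remaining point D is at distance² 116.18 ≤ 122.18.
The points at distance exactly r from the centre are A, C, E — 3 points.

3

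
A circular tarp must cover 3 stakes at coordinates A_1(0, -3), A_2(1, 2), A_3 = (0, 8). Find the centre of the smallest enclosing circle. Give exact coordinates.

(0, 2.5)

Side lengths²: A_1A_2² = 26, A_1A_3² = 121, A_2A_3² = 37.
Since A_1A_3² = 121 ≥ 37 + 26 = 63, the angle opposite A_1A_3 is not acute, so the smallest enclosing circle has A_1A_3 as diameter.
Centre = midpoint of A_1A_3 = (0, 2.5), r² = 121/4 = 30.25.
Centre = (0, 2.5).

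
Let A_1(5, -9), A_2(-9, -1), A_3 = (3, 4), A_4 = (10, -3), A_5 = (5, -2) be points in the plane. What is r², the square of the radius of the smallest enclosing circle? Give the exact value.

91.25

The minimum enclosing circle of a finite set is fixed by two of the points (as a diameter) or three (as a circumcircle).
The farthest pair is A_2–A_4 with squared distance 365. The circle on this segment as diameter has centre (0.5, -2) and r² = 365/4 = 91.25.
Check A_1: distance² to centre = 69.25 ≤ 91.25, so it lies inside.
All remaining points lie in this disk, and no smaller disk contains both endpoints, so this is the minimum enclosing circle.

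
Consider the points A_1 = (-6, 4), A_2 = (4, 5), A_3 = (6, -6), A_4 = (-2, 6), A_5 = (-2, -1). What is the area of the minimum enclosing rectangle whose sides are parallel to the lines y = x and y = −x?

132

In coordinates u = x + y, v = x − y the rectangle is axis-aligned; the map (x,y)→(u,v) scales areas by 2.
u-values: -2, 9, 0, 4, -3; range = 9 − (-3) = 12.
v-values: -10, -1, 12, -8, -1; range = 12 − (-10) = 22.
Area = (12 × 22) / 2 = 132.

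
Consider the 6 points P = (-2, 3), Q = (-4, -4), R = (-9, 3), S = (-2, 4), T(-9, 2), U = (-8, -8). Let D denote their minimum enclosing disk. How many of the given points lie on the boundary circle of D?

2

The farthest pair is S–U with squared distance 180. The circle on this segment as diameter has centre (-5, -2) and r² = 180/4 = 45.
Check P: distance² to centre = 34 ≤ 45, so it lies inside.
All remaining points lie in this disk, and no smaller disk contains both endpoints, so this is the minimum enclosing circle.
The points at distance exactly r from the centre are S, U — 2 points.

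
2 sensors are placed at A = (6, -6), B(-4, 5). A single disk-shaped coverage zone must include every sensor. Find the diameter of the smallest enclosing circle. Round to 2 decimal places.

The smallest circle enclosing two points has them as diameter endpoints.
Centre = midpoint = (1, -0.5); r² = |AB|²/4 = 221/4 = 55.25.
Diameter = 2r = 2√(55.25) ≈ 14.87.

14.87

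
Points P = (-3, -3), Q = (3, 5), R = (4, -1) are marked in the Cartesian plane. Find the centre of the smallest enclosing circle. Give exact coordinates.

Side lengths²: PQ² = 100, PR² = 53, QR² = 37.
Since PQ² = 100 ≥ 53 + 37 = 90, the angle opposite PQ is not acute, so the smallest enclosing circle has PQ as diameter.
Centre = midpoint of PQ = (0, 1), r² = 100/4 = 25.
Centre = (0, 1).

(0, 1)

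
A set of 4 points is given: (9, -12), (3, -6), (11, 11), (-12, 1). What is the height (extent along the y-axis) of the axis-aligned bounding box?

23

max y = 11, min y = -12, so height = 23.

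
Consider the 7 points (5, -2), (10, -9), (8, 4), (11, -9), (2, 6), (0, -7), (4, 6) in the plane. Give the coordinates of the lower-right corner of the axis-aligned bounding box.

(11, -9)

x-range [0, 11], y-range [-9, 6].
The lower-right corner is (11, -9).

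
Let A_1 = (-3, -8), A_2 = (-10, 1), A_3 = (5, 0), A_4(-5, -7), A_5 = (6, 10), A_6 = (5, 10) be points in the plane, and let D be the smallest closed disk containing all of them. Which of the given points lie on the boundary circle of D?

A smallest enclosing disk is always determined by at most three of the input points on its boundary.
The minimum enclosing circle is determined by three boundary points: A_1, A_2, A_5.
Their circumcentre is (7/46, 77/46) with r² = 109525/1058.
The farthest remaining point A_4 is at distance² 107685/1058 ≤ 109525/1058.
The points at distance exactly r from the centre are A_1, A_2, A_5 — 3 points.

A_1, A_2, A_5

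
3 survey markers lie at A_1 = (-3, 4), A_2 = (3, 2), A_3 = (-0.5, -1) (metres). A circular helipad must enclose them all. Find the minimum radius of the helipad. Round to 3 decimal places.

3.260

Side lengths²: A_1A_2² = 40, A_1A_3² = 31.25, A_2A_3² = 21.25.
Since A_1A_2² = 40 < 31.25 + 21.25 = 52.5, the triangle is acute, so the smallest enclosing circle is the circumcircle.
Circumcentre = (-0.25, 2.25), r² = 10.625.
r = √(10.625) ≈ 3.260.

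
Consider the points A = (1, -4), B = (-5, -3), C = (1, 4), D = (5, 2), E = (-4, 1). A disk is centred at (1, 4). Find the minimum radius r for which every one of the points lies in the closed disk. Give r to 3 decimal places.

9.220

The required radius is the distance from (1, 4) to the farthest point.
Squared distances: 64, 85, 0, 20, 34.
Maximum is 85, attained at B.
r = √85 ≈ 9.220.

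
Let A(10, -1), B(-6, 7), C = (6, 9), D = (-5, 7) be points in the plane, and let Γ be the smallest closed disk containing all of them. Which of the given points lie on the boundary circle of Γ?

The farthest pair is A–B with squared distance 320. The circle on this segment as diameter has centre (2, 3) and r² = 320/4 = 80.
Check C: distance² to centre = 52 ≤ 80, so it lies inside.
All remaining points lie in this disk, and no smaller disk contains both endpoints, so this is the minimum enclosing circle.
The points at distance exactly r from the centre are A, B — 2 points.

A, B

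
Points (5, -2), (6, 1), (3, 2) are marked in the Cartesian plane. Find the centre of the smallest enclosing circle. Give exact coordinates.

Call the three points A, B, C in the order given.
Side lengths²: AB² = 10, AC² = 20, BC² = 10.
Since AC² = 20 ≥ 10 + 10 = 20, the angle opposite AC is not acute, so the smallest enclosing circle has AC as diameter.
Centre = midpoint of AC = (4, 0), r² = 20/4 = 5.
Centre = (4, 0).

(4, 0)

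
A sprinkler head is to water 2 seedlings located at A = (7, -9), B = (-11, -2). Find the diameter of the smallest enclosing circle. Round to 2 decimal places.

19.31

The smallest circle enclosing two points has them as diameter endpoints.
Centre = midpoint = (-2, -5.5); r² = |AB|²/4 = 373/4 = 93.25.
Diameter = 2r = 2√(93.25) ≈ 19.31.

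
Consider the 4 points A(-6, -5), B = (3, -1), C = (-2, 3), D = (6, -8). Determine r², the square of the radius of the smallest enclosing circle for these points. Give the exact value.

The minimum enclosing circle of a finite set is fixed by two of the points (as a diameter) or three (as a circumcircle).
The minimum enclosing circle is determined by three boundary points: A, C, D.
Their circumcentre is (7/9, -61/18) with r² = 15725/324.
The farthest remaining point B is at distance² 3449/324 ≤ 15725/324.

15725/324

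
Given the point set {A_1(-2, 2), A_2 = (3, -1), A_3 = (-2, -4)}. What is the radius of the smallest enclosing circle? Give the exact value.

Side lengths²: A_1A_2² = 34, A_1A_3² = 36, A_2A_3² = 34.
Since A_1A_3² = 36 < 34 + 34 = 68, the triangle is acute, so the smallest enclosing circle is the circumcircle.
Circumcentre = (-0.4, -1), r² = 11.56.
r = √(11.56) = 3.4.

3.4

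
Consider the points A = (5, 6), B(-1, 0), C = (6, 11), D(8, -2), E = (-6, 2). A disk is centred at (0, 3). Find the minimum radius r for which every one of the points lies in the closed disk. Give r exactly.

10

The required radius is the distance from (0, 3) to the farthest point.
Squared distances: 34, 10, 100, 89, 37.
Maximum is 100, attained at C.
r = √100 = 10.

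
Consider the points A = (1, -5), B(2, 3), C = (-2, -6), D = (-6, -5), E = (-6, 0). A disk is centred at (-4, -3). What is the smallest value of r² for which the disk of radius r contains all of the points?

The required radius is the distance from (-4, -3) to the farthest point.
Squared distances: 29, 72, 13, 8, 13.
Maximum is 72, attained at B.

72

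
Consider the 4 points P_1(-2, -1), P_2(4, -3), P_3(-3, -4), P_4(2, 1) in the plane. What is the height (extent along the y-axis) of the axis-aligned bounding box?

5

max y = 1, min y = -4, so height = 5.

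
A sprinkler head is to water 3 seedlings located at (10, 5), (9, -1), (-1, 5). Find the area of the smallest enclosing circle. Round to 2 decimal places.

Call the three points A, B, C in the order given.
Side lengths²: AB² = 37, AC² = 121, BC² = 136.
Since BC² = 136 < 121 + 37 = 158, the triangle is acute, so the smallest enclosing circle is the circumcircle.
Circumcentre = (4.5, 17/6), r² = 629/18.
Area = π·r² = π·629/18 ≈ 109.78.

109.78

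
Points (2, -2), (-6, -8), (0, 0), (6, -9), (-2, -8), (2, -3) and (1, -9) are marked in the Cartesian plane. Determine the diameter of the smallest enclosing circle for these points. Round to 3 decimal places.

12.770

The minimum enclosing circle is determined by three boundary points: (-6, -8), (0, 0), (6, -9).
Their circumcentre is (3/17, -217/34) with r² = 47125/1156.
The farthest remaining point (2, -2) is at distance² 26045/1156 ≤ 47125/1156.
Diameter = 2r = 2√(47125/1156) ≈ 12.770.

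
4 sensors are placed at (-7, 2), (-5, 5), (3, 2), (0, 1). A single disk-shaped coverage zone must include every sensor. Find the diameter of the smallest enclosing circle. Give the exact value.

A smallest enclosing disk is always determined by at most three of the input points on its boundary.
The farthest pair is (-7, 2)–(3, 2) with squared distance 100. The circle on this segment as diameter has centre (-2, 2) and r² = 100/4 = 25.
Check (-5, 5): distance² to centre = 18 ≤ 25, so it lies inside.
All remaining points lie in this disk, and no smaller disk contains both endpoints, so this is the minimum enclosing circle.
Diameter = 2r = 2√25 = 10.

10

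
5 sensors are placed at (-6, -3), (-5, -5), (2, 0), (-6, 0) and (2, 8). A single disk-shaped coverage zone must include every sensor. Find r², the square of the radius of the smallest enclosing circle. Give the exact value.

54.5

The minimum enclosing circle of a finite set is fixed by two of the points (as a diameter) or three (as a circumcircle).
The farthest pair is (-5, -5)–(2, 8) with squared distance 218. The circle on this segment as diameter has centre (-1.5, 1.5) and r² = 218/4 = 54.5.
Check (-6, -3): distance² to centre = 40.5 ≤ 54.5, so it lies inside.
All remaining points lie in this disk, and no smaller disk contains both endpoints, so this is the minimum enclosing circle.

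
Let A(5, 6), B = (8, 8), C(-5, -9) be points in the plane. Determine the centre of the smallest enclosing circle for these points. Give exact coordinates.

Side lengths²: AB² = 13, AC² = 325, BC² = 458.
Since BC² = 458 ≥ 325 + 13 = 338, the angle opposite BC is not acute, so the smallest enclosing circle has BC as diameter.
Centre = midpoint of BC = (1.5, -0.5), r² = 458/4 = 114.5.
Centre = (1.5, -0.5).

(1.5, -0.5)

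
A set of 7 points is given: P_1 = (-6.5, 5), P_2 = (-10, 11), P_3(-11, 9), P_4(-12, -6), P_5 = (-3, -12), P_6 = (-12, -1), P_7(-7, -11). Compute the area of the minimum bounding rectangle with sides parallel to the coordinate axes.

207

x ranges over [-12, -3], width 9.
y ranges over [-12, 11], height 23.
Area = 9 × 23 = 207.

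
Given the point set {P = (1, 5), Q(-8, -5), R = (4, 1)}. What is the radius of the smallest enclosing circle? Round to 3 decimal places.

Side lengths²: PQ² = 181, PR² = 25, QR² = 180.
Since PQ² = 181 < 180 + 25 = 205, the triangle is acute, so the smallest enclosing circle is the circumcircle.
Circumcentre = (-57/22, -9/11), r² = 22625/484.
r = √(22625/484) ≈ 6.837.

6.837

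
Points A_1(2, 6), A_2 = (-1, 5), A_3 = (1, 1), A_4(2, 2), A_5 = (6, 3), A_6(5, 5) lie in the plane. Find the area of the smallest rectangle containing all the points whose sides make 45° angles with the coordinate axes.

In coordinates u = x + y, v = x − y the rectangle is axis-aligned; the map (x,y)→(u,v) scales areas by 2.
u-values: 8, 4, 2, 4, 9, 10; range = 10 − 2 = 8.
v-values: -4, -6, 0, 0, 3, 0; range = 3 − (-6) = 9.
Area = (8 × 9) / 2 = 36.

36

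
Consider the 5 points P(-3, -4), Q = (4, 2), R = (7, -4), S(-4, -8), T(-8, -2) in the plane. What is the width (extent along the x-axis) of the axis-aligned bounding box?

15

max x = 7, min x = -8, so width = 15.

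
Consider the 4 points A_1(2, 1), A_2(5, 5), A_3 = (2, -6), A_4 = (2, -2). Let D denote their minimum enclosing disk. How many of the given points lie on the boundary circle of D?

2

A smallest enclosing disk is always determined by at most three of the input points on its boundary.
The farthest pair is A_2–A_3 with squared distance 130. The circle on this segment as diameter has centre (3.5, -0.5) and r² = 130/4 = 32.5.
Check A_1: distance² to centre = 4.5 ≤ 32.5, so it lies inside.
All remaining points lie in this disk, and no smaller disk contains both endpoints, so this is the minimum enclosing circle.
The points at distance exactly r from the centre are A_2, A_3 — 2 points.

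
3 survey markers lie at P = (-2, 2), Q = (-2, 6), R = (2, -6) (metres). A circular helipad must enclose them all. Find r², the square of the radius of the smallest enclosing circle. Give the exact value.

40

Side lengths²: PQ² = 16, PR² = 80, QR² = 160.
Since QR² = 160 ≥ 80 + 16 = 96, the angle opposite QR is not acute, so the smallest enclosing circle has QR as diameter.
Centre = midpoint of QR = (0, 0), r² = 160/4 = 40.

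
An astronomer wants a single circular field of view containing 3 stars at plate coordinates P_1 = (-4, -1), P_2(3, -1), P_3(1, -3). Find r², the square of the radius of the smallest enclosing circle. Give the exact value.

12.25

Side lengths²: P_1P_2² = 49, P_1P_3² = 29, P_2P_3² = 8.
Since P_1P_2² = 49 ≥ 29 + 8 = 37, the angle opposite P_1P_2 is not acute, so the smallest enclosing circle has P_1P_2 as diameter.
Centre = midpoint of P_1P_2 = (-0.5, -1), r² = 49/4 = 12.25.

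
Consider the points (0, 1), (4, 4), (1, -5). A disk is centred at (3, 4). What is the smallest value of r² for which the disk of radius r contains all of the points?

The required radius is the distance from (3, 4) to the farthest point.
Squared distances: 18, 1, 85.
Maximum is 85, attained at (1, -5).

85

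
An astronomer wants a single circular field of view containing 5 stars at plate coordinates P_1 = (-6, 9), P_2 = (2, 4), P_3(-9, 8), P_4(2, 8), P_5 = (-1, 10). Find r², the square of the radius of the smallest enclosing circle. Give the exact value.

34.25

The farthest pair is P_2–P_3 with squared distance 137. The circle on this segment as diameter has centre (-3.5, 6) and r² = 137/4 = 34.25.
Check P_1: distance² to centre = 15.25 ≤ 34.25, so it lies inside.
All remaining points lie in this disk, and no smaller disk contains both endpoints, so this is the minimum enclosing circle.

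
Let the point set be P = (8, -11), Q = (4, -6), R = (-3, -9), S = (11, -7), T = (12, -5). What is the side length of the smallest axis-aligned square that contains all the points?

15

The bounding box has width 15 and height 6.
An axis-aligned square enclosing the set must have side ≥ max(width, height).
So the minimum side is max(15, 6) = 15.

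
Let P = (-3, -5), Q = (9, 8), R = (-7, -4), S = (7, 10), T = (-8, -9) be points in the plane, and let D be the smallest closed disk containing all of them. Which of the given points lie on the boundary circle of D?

A smallest enclosing disk is always determined by at most three of the input points on its boundary.
The farthest pair is S–T with squared distance 586. The circle on this segment as diameter has centre (-0.5, 0.5) and r² = 586/4 = 146.5.
Check P: distance² to centre = 36.5 ≤ 146.5, so it lies inside.
All remaining points lie in this disk, and no smaller disk contains both endpoints, so this is the minimum enclosing circle.
The points at distance exactly r from the centre are Q, S, T — 3 points.

Q, S, T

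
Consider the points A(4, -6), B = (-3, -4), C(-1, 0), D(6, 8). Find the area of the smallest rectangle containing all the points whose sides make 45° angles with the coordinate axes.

126

In coordinates u = x + y, v = x − y the rectangle is axis-aligned; the map (x,y)→(u,v) scales areas by 2.
u-values: -2, -7, -1, 14; range = 14 − (-7) = 21.
v-values: 10, 1, -1, -2; range = 10 − (-2) = 12.
Area = (21 × 12) / 2 = 126.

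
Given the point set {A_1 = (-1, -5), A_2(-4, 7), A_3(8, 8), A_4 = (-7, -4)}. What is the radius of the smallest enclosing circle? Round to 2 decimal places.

9.60

A smallest enclosing disk is always determined by at most three of the input points on its boundary.
The farthest pair is A_3–A_4 with squared distance 369. The circle on this segment as diameter has centre (0.5, 2) and r² = 369/4 = 92.25.
Check A_1: distance² to centre = 51.25 ≤ 92.25, so it lies inside.
All remaining points lie in this disk, and no smaller disk contains both endpoints, so this is the minimum enclosing circle.
r = √(92.25) ≈ 9.60.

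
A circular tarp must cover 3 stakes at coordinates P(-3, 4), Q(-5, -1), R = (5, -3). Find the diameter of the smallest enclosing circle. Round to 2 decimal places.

Side lengths²: PQ² = 29, PR² = 113, QR² = 104.
Since PR² = 113 < 104 + 29 = 133, the triangle is acute, so the smallest enclosing circle is the circumcircle.
Circumcentre = (19/54, -13/54), r² = 42601/1458.
Diameter = 2r = 2√(42601/1458) ≈ 10.81.

10.81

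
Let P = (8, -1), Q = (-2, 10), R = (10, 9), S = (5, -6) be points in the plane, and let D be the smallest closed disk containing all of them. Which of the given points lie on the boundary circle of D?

By Welzl's lemma the MEC is supported by two points (diametrically opposite) or three points (on a circumcircle).
The minimum enclosing circle is determined by three boundary points: Q, R, S.
Their circumcentre is (255/74, 211/74) with r² = 221125/2738.
The farthest remaining point P is at distance² 97397/2738 ≤ 221125/2738.
The points at distance exactly r from the centre are Q, R, S — 3 points.

Q, R, S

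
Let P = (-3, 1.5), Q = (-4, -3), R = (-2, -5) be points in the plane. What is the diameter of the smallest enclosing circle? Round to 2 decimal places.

6.58

Side lengths²: PQ² = 21.25, PR² = 43.25, QR² = 8.
Since PR² = 43.25 ≥ 21.25 + 8 = 29.25, the angle opposite PR is not acute, so the smallest enclosing circle has PR as diameter.
Centre = midpoint of PR = (-2.5, -1.75), r² = 43.25/4 = 10.8125.
Diameter = 2r = 2√(10.8125) ≈ 6.58.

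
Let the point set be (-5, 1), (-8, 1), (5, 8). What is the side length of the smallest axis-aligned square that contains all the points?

The bounding box has width 13 and height 7.
An axis-aligned square enclosing the set must have side ≥ max(width, height).
So the minimum side is max(13, 7) = 13.

13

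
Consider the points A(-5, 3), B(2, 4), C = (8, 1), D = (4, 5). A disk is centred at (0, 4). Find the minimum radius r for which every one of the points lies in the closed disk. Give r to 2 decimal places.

8.54

The required radius is the distance from (0, 4) to the farthest point.
Squared distances: 26, 4, 73, 17.
Maximum is 73, attained at C.
r = √73 ≈ 8.54.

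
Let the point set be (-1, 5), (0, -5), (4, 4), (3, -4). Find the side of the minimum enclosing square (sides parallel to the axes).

The bounding box has width 5 and height 10.
An axis-aligned square enclosing the set must have side ≥ max(width, height).
So the minimum side is max(5, 10) = 10.

10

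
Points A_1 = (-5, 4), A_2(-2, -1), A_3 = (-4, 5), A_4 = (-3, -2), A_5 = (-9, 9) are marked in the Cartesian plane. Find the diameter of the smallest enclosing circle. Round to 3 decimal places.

The minimum enclosing circle of a finite set is fixed by two of the points (as a diameter) or three (as a circumcircle).
The farthest pair is A_4–A_5 with squared distance 157. The circle on this segment as diameter has centre (-6, 3.5) and r² = 157/4 = 39.25.
Check A_1: distance² to centre = 1.25 ≤ 39.25, so it lies inside.
All remaining points lie in this disk, and no smaller disk contains both endpoints, so this is the minimum enclosing circle.
Diameter = 2r = 2√(39.25) ≈ 12.530.

12.530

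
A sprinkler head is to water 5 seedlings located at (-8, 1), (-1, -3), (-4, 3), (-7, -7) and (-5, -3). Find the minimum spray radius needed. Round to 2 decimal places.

A smallest enclosing disk is always determined by at most three of the input points on its boundary.
The farthest pair is (-4, 3)–(-7, -7) with squared distance 109. The circle on this segment as diameter has centre (-5.5, -2) and r² = 109/4 = 27.25.
Check (-8, 1): distance² to centre = 15.25 ≤ 27.25, so it lies inside.
All remaining points lie in this disk, and no smaller disk contains both endpoints, so this is the minimum enclosing circle.
r = √(27.25) ≈ 5.22.

5.22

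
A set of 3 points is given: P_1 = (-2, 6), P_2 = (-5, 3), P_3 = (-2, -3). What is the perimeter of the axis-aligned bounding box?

Width = max x − min x = -2 − (-5) = 3.
Height = max y − min y = 6 − (-3) = 9.
Perimeter = 2(3 + 9) = 24.

24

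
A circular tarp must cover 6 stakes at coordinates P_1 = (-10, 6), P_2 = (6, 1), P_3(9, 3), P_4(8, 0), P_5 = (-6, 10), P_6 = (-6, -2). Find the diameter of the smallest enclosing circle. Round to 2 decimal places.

19.24

By Welzl's lemma the MEC is supported by two points (diametrically opposite) or three points (on a circumcircle).
The farthest pair is P_1–P_3 with squared distance 370. The circle on this segment as diameter has centre (-0.5, 4.5) and r² = 370/4 = 92.5.
Check P_2: distance² to centre = 54.5 ≤ 92.5, so it lies inside.
All remaining points lie in this disk, and no smaller disk contains both endpoints, so this is the minimum enclosing circle.
Diameter = 2r = 2√(92.5) ≈ 19.24.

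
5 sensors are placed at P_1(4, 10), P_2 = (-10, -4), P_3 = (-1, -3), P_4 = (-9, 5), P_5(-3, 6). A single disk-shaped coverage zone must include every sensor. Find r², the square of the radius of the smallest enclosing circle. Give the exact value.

The farthest pair is P_1–P_2 with squared distance 392. The circle on this segment as diameter has centre (-3, 3) and r² = 392/4 = 98.
Check P_3: distance² to centre = 40 ≤ 98, so it lies inside.
All remaining points lie in this disk, and no smaller disk contains both endpoints, so this is the minimum enclosing circle.

98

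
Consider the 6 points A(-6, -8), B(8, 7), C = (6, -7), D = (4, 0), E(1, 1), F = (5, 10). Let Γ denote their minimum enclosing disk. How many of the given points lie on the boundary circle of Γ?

2

By Welzl's lemma the MEC is supported by two points (diametrically opposite) or three points (on a circumcircle).
The farthest pair is A–F with squared distance 445. The circle on this segment as diameter has centre (-0.5, 1) and r² = 445/4 = 111.25.
Check B: distance² to centre = 108.25 ≤ 111.25, so it lies inside.
All remaining points lie in this disk, and no smaller disk contains both endpoints, so this is the minimum enclosing circle.
The points at distance exactly r from the centre are A, F — 2 points.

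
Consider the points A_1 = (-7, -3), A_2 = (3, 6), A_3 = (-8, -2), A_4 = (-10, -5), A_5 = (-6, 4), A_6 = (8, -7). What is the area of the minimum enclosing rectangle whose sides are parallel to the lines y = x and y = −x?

300

In coordinates u = x + y, v = x − y the rectangle is axis-aligned; the map (x,y)→(u,v) scales areas by 2.
u-values: -10, 9, -10, -15, -2, 1; range = 9 − (-15) = 24.
v-values: -4, -3, -6, -5, -10, 15; range = 15 − (-10) = 25.
Area = (24 × 25) / 2 = 300.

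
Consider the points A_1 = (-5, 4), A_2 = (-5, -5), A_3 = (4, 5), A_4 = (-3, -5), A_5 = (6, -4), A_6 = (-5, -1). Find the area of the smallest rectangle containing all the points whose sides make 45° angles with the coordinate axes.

180.5

In coordinates u = x + y, v = x − y the rectangle is axis-aligned; the map (x,y)→(u,v) scales areas by 2.
u-values: -1, -10, 9, -8, 2, -6; range = 9 − (-10) = 19.
v-values: -9, 0, -1, 2, 10, -4; range = 10 − (-9) = 19.
Area = (19 × 19) / 2 = 180.5.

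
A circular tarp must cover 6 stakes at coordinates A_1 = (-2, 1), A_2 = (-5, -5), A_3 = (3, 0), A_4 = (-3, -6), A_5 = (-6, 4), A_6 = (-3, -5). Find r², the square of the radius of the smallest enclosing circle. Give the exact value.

The minimum enclosing circle is determined by three boundary points: A_3, A_4, A_5.
Their circumcentre is (-67/26, -11/26) with r² = 10573/338.
The farthest remaining point A_2 is at distance² 9065/338 ≤ 10573/338.

10573/338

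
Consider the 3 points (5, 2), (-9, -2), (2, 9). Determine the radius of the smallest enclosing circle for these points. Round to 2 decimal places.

7.84

Call the three points A, B, C in the order given.
Side lengths²: AB² = 212, AC² = 58, BC² = 242.
Since BC² = 242 < 212 + 58 = 270, the triangle is acute, so the smallest enclosing circle is the circumcircle.
Circumcentre = (-2.8, 2.8), r² = 61.48.
r = √(61.48) ≈ 7.84.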